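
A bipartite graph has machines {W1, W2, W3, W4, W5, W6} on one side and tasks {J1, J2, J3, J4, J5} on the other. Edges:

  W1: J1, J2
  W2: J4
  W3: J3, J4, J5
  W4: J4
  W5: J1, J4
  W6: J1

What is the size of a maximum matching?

Unit-capacity flow: source→left, listed edges, right→sink; max matching = max flow.
Augmenting path W1→J1 (+1); matched 1.
Augmenting path W2→J4 (+1); matched 2.
Augmenting path W3→J3 (+1); matched 3.
Augmenting path W5→J1→W1→J2 (+1); matched 4.
No augmenting path remains; maximum matching = 4.
König certificate: {W1, W3, J1, J4} is a vertex cover of size 4 (every listed pair touches it), so no matching can be larger.

4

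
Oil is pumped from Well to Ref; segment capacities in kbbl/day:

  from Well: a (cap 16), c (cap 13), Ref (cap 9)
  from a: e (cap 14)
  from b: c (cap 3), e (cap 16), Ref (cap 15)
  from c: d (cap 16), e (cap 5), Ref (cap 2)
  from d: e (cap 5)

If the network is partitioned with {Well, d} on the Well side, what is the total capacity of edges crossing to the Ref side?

43

Edges leaving {Well, d}: Well→a (16), Well→c (13), Well→Ref (9), d→e (5).
Cut capacity = 16 + 13 + 9 + 5 = 43.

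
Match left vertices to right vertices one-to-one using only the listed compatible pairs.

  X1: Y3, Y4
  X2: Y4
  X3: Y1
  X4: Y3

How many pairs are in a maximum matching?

Unit-capacity flow: source→left, listed edges, right→sink; max matching = max flow.
Augmenting path X1→Y3 (+1); matched 1.
Augmenting path X2→Y4 (+1); matched 2.
Augmenting path X3→Y1 (+1); matched 3.
No augmenting path remains; maximum matching = 3.
König certificate: {X3, Y3, Y4} is a vertex cover of size 3 (every listed pair touches it), so no matching can be larger.

3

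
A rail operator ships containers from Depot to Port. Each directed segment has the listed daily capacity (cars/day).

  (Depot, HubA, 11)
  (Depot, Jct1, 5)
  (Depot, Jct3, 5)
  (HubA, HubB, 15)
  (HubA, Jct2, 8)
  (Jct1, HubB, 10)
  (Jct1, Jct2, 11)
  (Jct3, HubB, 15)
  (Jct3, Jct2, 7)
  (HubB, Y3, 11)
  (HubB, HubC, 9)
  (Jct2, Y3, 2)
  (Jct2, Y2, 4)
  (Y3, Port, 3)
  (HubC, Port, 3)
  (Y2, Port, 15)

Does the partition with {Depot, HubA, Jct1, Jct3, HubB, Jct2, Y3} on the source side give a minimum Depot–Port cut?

No — its capacity is 16, but the minimum cut has capacity 10.

Given cut capacity: 9 + 4 + 3 = 16.
Augment Depot→HubA→HubB→Y3→Port: bottleneck 3, flow now 3.
Augment Depot→HubA→HubB→HubC→Port: bottleneck 3, flow now 6.
Augment Depot→HubA→Jct2→Y2→Port: bottleneck 4, flow now 10.
No augmenting path remains; maximum flow = 10.
In the residual graph, reachable from Depot: {Depot, HubA, Jct1, Jct3, HubB, Jct2, Y3, HubC}.
Min-cut edges: Jct2→Y2 (4), Y3→Port (3), HubC→Port (3); capacity 4 + 3 + 3 = 10.
Cut capacity 16 exceeds the max flow 10, so it is not minimum.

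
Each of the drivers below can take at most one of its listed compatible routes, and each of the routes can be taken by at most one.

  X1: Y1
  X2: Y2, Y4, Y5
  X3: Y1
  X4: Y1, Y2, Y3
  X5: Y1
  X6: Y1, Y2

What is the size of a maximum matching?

Unit-capacity flow: source→left, listed edges, right→sink; max matching = max flow.
Augmenting path X1→Y1 (+1); matched 1.
Augmenting path X2→Y2 (+1); matched 2.
Augmenting path X4→Y3 (+1); matched 3.
Augmenting path X6→Y2→X2→Y4 (+1); matched 4.
No augmenting path remains; maximum matching = 4.
König certificate: {X2, X4, X6, Y1} is a vertex cover of size 4 (every listed pair touches it), so no matching can be larger.

4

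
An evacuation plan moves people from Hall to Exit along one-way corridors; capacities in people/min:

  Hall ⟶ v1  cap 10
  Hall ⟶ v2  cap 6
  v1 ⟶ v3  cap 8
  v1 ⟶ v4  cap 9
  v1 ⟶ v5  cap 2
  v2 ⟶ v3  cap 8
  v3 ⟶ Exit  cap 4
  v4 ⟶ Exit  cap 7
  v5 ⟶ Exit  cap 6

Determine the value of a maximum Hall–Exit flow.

13

Augment Hall→v1→v3→Exit: bottleneck 4, flow now 4.
Augment Hall→v1→v4→Exit: bottleneck 6, flow now 10.
Augment Hall→v2→v3→v1→v4→Exit: bottleneck 1, flow now 11. (uses reverse residual edge)
Augment Hall→v2→v3→v1→v5→Exit: bottleneck 2, flow now 13. (uses reverse residual edge)
No augmenting path remains; maximum flow = 13.
In the residual graph, reachable from Hall: {Hall, v1, v2, v3, v4}.
Min-cut edges: v1→v5 (2), v3→Exit (4), v4→Exit (7); capacity 2 + 4 + 7 = 13.
This cut is saturated, so no flow can exceed 13.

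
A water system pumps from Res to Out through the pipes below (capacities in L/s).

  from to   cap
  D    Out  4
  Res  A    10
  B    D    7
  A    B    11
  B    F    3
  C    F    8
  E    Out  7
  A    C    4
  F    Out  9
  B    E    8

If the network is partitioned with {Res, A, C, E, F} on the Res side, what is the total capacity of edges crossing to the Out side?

Edges leaving {Res, A, C, E, F}: A→B (11), E→Out (7), F→Out (9).
Cut capacity = 11 + 7 + 9 = 27.

27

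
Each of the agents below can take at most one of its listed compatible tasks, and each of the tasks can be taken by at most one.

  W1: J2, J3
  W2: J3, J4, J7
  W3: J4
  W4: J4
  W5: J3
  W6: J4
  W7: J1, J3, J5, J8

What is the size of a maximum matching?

5

Unit-capacity flow: source→left, listed edges, right→sink; max matching = max flow.
Augmenting path W1→J2 (+1); matched 1.
Augmenting path W2→J3 (+1); matched 2.
Augmenting path W3→J4 (+1); matched 3.
Augmenting path W7→J1 (+1); matched 4.
Augmenting path W5→J3→W2→J7 (+1); matched 5.
No augmenting path remains; maximum matching = 5.
König certificate: {W1, W2, W5, W7, J4} is a vertex cover of size 5 (every listed pair touches it), so no matching can be larger.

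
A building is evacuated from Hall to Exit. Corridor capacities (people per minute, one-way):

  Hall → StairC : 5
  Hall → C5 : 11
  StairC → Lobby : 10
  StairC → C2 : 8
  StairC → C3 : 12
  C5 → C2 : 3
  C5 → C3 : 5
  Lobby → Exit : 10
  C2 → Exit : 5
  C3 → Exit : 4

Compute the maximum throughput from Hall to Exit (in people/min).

Augment Hall→StairC→Lobby→Exit: bottleneck 5, flow now 5.
Augment Hall→C5→C2→Exit: bottleneck 3, flow now 8.
Augment Hall→C5→C3→Exit: bottleneck 4, flow now 12.
No augmenting path remains; maximum flow = 12.
In the residual graph, reachable from Hall: {Hall, C5, C3}.
Min-cut edges: Hall→StairC (5), C5→C2 (3), C3→Exit (4); capacity 5 + 3 + 4 = 12.
This cut is saturated, so no flow can exceed 12.

12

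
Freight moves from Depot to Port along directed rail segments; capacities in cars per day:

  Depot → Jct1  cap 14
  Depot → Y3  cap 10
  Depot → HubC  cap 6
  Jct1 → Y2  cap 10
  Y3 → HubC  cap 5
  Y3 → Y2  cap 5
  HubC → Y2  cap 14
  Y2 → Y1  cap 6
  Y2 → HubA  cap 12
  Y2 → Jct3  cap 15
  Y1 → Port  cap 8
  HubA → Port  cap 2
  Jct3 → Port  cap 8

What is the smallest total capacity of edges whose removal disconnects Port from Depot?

Augment Depot→Jct1→Y2→Y1→Port: bottleneck 6, flow now 6.
Augment Depot→Jct1→Y2→HubA→Port: bottleneck 2, flow now 8.
Augment Depot→Jct1→Y2→Jct3→Port: bottleneck 2, flow now 10.
Augment Depot→Y3→Y2→Jct3→Port: bottleneck 5, flow now 15.
Augment Depot→HubC→Y2→Jct3→Port: bottleneck 1, flow now 16.
No augmenting path remains; maximum flow = 16.
By max-flow min-cut, the minimum cut capacity equals the max flow.
In the residual graph, reachable from Depot: {Depot, Jct1, Y3, HubC, Y2, HubA, Jct3}.
Min-cut edges: Y2→Y1 (6), HubA→Port (2), Jct3→Port (8); capacity 6 + 2 + 8 = 16.

16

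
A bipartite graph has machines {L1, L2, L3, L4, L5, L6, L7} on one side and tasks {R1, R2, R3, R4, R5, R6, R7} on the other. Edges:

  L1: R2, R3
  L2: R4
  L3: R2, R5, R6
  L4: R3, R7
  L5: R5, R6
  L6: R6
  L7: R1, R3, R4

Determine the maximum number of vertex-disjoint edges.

7

Unit-capacity flow: source→left, listed edges, right→sink; max matching = max flow.
Augmenting path L1→R2 (+1); matched 1.
Augmenting path L2→R4 (+1); matched 2.
Augmenting path L3→R5 (+1); matched 3.
Augmenting path L4→R3 (+1); matched 4.
Augmenting path L5→R6 (+1); matched 5.
Augmenting path L7→R1 (+1); matched 6.
Augmenting path L6→R6→L5→R5→L3→R2→L1→R3→L4→R7 (+1); matched 7.
No augmenting path remains; maximum matching = 7.
König certificate: {L1, L2, L3, L4, L5, L6, L7} is a vertex cover of size 7 (every listed pair touches it), so no matching can be larger.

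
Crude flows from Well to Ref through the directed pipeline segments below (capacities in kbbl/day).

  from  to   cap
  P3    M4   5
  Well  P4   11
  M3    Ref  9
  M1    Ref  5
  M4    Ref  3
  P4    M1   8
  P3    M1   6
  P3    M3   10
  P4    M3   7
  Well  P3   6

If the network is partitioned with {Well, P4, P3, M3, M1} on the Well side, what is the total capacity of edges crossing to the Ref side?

19

Edges leaving {Well, P4, P3, M3, M1}: P3→M4 (5), M3→Ref (9), M1→Ref (5).
Cut capacity = 5 + 9 + 5 = 19.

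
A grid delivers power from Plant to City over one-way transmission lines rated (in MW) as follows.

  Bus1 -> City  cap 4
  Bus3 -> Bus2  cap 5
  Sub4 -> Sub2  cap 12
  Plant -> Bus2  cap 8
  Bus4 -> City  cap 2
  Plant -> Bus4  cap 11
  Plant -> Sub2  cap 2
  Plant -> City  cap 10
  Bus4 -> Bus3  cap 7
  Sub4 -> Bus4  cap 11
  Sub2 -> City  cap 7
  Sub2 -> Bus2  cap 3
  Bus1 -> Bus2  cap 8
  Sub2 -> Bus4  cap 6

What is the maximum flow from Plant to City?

Augment Plant→City: bottleneck 10, flow now 10.
Augment Plant→Sub2→City: bottleneck 2, flow now 12.
Augment Plant→Bus4→City: bottleneck 2, flow now 14.
No augmenting path remains; maximum flow = 14.
In the residual graph, reachable from Plant: {Plant, Bus4, Bus2, Bus3}.
Min-cut edges: Plant→Sub2 (2), Plant→City (10), Bus4→City (2); capacity 2 + 10 + 2 = 14.
This cut is saturated, so no flow can exceed 14.

14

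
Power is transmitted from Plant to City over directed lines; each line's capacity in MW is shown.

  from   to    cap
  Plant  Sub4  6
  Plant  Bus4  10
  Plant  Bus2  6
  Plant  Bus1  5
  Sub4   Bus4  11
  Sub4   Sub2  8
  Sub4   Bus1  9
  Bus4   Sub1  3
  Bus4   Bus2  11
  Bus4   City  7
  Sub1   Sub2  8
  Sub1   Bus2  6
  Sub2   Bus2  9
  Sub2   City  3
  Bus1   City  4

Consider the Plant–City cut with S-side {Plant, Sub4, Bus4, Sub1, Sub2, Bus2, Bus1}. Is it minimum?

Yes — it is a minimum cut (capacity 14).

Given cut capacity: 7 + 3 + 4 = 14.
Augment Plant→Bus4→City: bottleneck 7, flow now 7.
Augment Plant→Bus1→City: bottleneck 4, flow now 11.
Augment Plant→Sub4→Sub2→City: bottleneck 3, flow now 14.
No augmenting path remains; maximum flow = 14.
Cut capacity 14 equals the max flow, so it is a minimum cut.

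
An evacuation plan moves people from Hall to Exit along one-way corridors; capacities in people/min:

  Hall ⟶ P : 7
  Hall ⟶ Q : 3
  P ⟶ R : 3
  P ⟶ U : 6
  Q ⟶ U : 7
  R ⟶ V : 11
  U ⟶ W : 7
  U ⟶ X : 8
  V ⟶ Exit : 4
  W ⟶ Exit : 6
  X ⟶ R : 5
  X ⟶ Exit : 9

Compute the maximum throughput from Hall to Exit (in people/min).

10

Augment Hall→P→R→V→Exit: bottleneck 3, flow now 3.
Augment Hall→P→U→W→Exit: bottleneck 4, flow now 7.
Augment Hall→Q→U→W→Exit: bottleneck 2, flow now 9.
Augment Hall→Q→U→X→Exit: bottleneck 1, flow now 10.
No augmenting path remains; maximum flow = 10.
In the residual graph, reachable from Hall: {Hall}.
Min-cut edges: Hall→P (7), Hall→Q (3); capacity 7 + 3 = 10.
This cut is saturated, so no flow can exceed 10.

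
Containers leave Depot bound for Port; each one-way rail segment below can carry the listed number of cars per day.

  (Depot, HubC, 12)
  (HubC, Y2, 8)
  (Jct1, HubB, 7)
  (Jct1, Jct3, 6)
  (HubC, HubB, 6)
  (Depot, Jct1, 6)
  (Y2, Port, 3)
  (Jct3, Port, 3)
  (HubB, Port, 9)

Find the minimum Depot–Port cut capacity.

Augment Depot→Jct1→HubB→Port: bottleneck 6, flow now 6.
Augment Depot→HubC→Y2→Port: bottleneck 3, flow now 9.
Augment Depot→HubC→HubB→Port: bottleneck 3, flow now 12.
Augment Depot→HubC→HubB→Jct1→Jct3→Port: bottleneck 3, flow now 15. (uses reverse residual edge)
No augmenting path remains; maximum flow = 15.
By max-flow min-cut, the minimum cut capacity equals the max flow.
In the residual graph, reachable from Depot: {Depot, HubC, Y2}.
Min-cut edges: Depot→Jct1 (6), HubC→HubB (6), Y2→Port (3); capacity 6 + 6 + 3 = 15.

15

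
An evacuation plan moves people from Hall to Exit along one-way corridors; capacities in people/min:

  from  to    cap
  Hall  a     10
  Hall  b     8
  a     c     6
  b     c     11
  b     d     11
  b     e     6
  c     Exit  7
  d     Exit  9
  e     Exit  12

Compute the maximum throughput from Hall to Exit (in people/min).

14

Augment Hall→a→c→Exit: bottleneck 6, flow now 6.
Augment Hall→b→c→Exit: bottleneck 1, flow now 7.
Augment Hall→b→d→Exit: bottleneck 7, flow now 14.
No augmenting path remains; maximum flow = 14.
In the residual graph, reachable from Hall: {Hall, a}.
Min-cut edges: Hall→b (8), a→c (6); capacity 8 + 6 = 14.
This cut is saturated, so no flow can exceed 14.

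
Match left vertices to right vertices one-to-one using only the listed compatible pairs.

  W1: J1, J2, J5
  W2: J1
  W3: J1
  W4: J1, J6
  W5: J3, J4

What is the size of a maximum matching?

Unit-capacity flow: source→left, listed edges, right→sink; max matching = max flow.
Augmenting path W1→J1 (+1); matched 1.
Augmenting path W4→J6 (+1); matched 2.
Augmenting path W5→J3 (+1); matched 3.
Augmenting path W2→J1→W1→J2 (+1); matched 4.
No augmenting path remains; maximum matching = 4.
König certificate: {W1, W4, W5, J1} is a vertex cover of size 4 (every listed pair touches it), so no matching can be larger.

4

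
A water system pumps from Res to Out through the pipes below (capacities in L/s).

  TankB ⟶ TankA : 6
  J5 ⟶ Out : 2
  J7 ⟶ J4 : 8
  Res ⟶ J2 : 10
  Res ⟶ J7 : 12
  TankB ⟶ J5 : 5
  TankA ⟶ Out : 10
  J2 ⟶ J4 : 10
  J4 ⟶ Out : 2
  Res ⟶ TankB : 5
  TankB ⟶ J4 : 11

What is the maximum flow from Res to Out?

Augment Res→J2→J4→Out: bottleneck 2, flow now 2.
Augment Res→TankB→J5→Out: bottleneck 2, flow now 4.
Augment Res→TankB→TankA→Out: bottleneck 3, flow now 7.
No augmenting path remains; maximum flow = 7.
In the residual graph, reachable from Res: {Res, J2, J7, J4}.
Min-cut edges: Res→TankB (5), J4→Out (2); capacity 5 + 2 = 7.
This cut is saturated, so no flow can exceed 7.

7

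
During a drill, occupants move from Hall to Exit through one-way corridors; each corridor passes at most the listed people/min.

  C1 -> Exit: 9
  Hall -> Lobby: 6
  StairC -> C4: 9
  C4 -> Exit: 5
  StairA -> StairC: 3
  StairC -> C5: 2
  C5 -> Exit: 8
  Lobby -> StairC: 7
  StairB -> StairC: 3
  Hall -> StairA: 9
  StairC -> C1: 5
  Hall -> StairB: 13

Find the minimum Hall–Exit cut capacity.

Augment Hall→StairB→StairC→C5→Exit: bottleneck 2, flow now 2.
Augment Hall→StairB→StairC→C4→Exit: bottleneck 1, flow now 3.
Augment Hall→StairA→StairC→C4→Exit: bottleneck 3, flow now 6.
Augment Hall→Lobby→StairC→C4→Exit: bottleneck 1, flow now 7.
Augment Hall→Lobby→StairC→C1→Exit: bottleneck 5, flow now 12.
No augmenting path remains; maximum flow = 12.
By max-flow min-cut, the minimum cut capacity equals the max flow.
In the residual graph, reachable from Hall: {Hall, StairB, StairA}.
Min-cut edges: Hall→Lobby (6), StairB→StairC (3), StairA→StairC (3); capacity 6 + 3 + 3 = 12.

12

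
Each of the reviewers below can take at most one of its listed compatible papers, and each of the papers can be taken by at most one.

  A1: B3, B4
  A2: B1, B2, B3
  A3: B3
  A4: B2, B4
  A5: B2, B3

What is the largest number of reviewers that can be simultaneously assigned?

Unit-capacity flow: source→left, listed edges, right→sink; max matching = max flow.
Augmenting path A1→B3 (+1); matched 1.
Augmenting path A2→B1 (+1); matched 2.
Augmenting path A4→B2 (+1); matched 3.
Augmenting path A3→B3→A1→B4 (+1); matched 4.
No augmenting path remains; maximum matching = 4.
König certificate: {A2, B2, B3, B4} is a vertex cover of size 4 (every listed pair touches it), so no matching can be larger.

4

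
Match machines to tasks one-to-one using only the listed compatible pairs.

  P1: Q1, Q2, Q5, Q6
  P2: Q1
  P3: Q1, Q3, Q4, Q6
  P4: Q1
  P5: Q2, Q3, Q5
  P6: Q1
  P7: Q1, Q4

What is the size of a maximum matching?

5

Unit-capacity flow: source→left, listed edges, right→sink; max matching = max flow.
Augmenting path P1→Q1 (+1); matched 1.
Augmenting path P3→Q3 (+1); matched 2.
Augmenting path P5→Q2 (+1); matched 3.
Augmenting path P7→Q4 (+1); matched 4.
Augmenting path P2→Q1→P1→Q5 (+1); matched 5.
No augmenting path remains; maximum matching = 5.
König certificate: {P1, P3, P5, P7, Q1} is a vertex cover of size 5 (every listed pair touches it), so no matching can be larger.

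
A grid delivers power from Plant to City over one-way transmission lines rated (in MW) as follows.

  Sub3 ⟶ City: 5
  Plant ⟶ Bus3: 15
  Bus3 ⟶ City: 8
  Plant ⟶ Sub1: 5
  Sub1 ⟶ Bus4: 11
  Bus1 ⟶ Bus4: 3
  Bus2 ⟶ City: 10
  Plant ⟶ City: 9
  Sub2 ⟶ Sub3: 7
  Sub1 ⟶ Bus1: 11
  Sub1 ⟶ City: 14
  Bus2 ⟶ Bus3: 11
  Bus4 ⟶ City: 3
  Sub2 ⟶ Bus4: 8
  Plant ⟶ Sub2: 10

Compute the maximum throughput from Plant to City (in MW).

Augment Plant→City: bottleneck 9, flow now 9.
Augment Plant→Sub1→City: bottleneck 5, flow now 14.
Augment Plant→Bus3→City: bottleneck 8, flow now 22.
Augment Plant→Sub2→Sub3→City: bottleneck 5, flow now 27.
Augment Plant→Sub2→Bus4→City: bottleneck 3, flow now 30.
No augmenting path remains; maximum flow = 30.
In the residual graph, reachable from Plant: {Plant, Sub2, Sub3, Bus4, Bus3}.
Min-cut edges: Plant→Sub1 (5), Plant→City (9), Sub3→City (5), Bus4→City (3), Bus3→City (8); capacity 5 + 9 + 5 + 3 + 8 = 30.
This cut is saturated, so no flow can exceed 30.

30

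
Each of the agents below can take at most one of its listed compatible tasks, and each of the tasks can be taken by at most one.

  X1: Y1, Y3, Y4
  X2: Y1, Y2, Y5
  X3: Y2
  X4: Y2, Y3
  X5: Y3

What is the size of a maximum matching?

Unit-capacity flow: source→left, listed edges, right→sink; max matching = max flow.
Augmenting path X1→Y1 (+1); matched 1.
Augmenting path X2→Y2 (+1); matched 2.
Augmenting path X4→Y3 (+1); matched 3.
Augmenting path X3→Y2→X2→Y5 (+1); matched 4.
No augmenting path remains; maximum matching = 4.
König certificate: {X1, X2, Y2, Y3} is a vertex cover of size 4 (every listed pair touches it), so no matching can be larger.

4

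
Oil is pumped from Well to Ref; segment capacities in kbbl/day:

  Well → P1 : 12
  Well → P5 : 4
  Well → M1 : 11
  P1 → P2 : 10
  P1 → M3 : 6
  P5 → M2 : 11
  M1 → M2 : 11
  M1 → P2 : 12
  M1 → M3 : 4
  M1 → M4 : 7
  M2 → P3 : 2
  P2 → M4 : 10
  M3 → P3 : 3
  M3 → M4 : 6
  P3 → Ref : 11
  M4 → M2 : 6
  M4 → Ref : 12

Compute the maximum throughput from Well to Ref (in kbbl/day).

Augment Well→M1→M4→Ref: bottleneck 7, flow now 7.
Augment Well→P1→P2→M4→Ref: bottleneck 5, flow now 12.
Augment Well→P1→M3→P3→Ref: bottleneck 3, flow now 15.
Augment Well→P5→M2→P3→Ref: bottleneck 2, flow now 17.
No augmenting path remains; maximum flow = 17.
In the residual graph, reachable from Well: {Well, P1, P5, M1, M2, P2, M3, M4}.
Min-cut edges: M2→P3 (2), M3→P3 (3), M4→Ref (12); capacity 2 + 3 + 12 = 17.
This cut is saturated, so no flow can exceed 17.

17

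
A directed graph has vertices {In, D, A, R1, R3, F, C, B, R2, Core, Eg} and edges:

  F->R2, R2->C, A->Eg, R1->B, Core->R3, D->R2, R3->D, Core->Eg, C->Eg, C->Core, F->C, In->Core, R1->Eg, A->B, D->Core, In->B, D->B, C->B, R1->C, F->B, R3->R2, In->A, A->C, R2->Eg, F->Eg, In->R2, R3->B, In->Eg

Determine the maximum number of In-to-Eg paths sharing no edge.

Assign every edge capacity 1; by Menger, the answer equals the max flow.
Path In→Eg (+1); total 1.
Path In→A→Eg (+1); total 2.
Path In→R2→Eg (+1); total 3.
Path In→Core→Eg (+1); total 4.
No residual In→Eg path; max flow = 4.
Certifying cut of size 4: {In→A, In→Core, In→Eg, In→R2}.

4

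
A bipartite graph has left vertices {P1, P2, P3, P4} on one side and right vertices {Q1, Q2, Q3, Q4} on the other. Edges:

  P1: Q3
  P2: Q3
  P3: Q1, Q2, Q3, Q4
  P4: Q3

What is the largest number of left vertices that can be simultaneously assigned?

Unit-capacity flow: source→left, listed edges, right→sink; max matching = max flow.
Augmenting path P1→Q3 (+1); matched 1.
Augmenting path P3→Q1 (+1); matched 2.
No augmenting path remains; maximum matching = 2.
König certificate: {P3, Q3} is a vertex cover of size 2 (every listed pair touches it), so no matching can be larger.

2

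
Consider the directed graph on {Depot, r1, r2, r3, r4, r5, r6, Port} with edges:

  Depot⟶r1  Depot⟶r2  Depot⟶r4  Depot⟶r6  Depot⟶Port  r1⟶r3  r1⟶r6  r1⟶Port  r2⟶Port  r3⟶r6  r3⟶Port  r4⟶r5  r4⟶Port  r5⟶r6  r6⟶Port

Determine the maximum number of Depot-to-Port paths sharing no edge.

Assign every edge capacity 1; by Menger, the answer equals the max flow.
Path Depot→Port (+1); total 1.
Path Depot→r1→Port (+1); total 2.
Path Depot→r2→Port (+1); total 3.
Path Depot→r4→Port (+1); total 4.
Path Depot→r6→Port (+1); total 5.
No residual Depot→Port path; max flow = 5.
Certifying cut of size 5: {Depot→Port, Depot→r1, Depot→r2, Depot→r4, Depot→r6}.

5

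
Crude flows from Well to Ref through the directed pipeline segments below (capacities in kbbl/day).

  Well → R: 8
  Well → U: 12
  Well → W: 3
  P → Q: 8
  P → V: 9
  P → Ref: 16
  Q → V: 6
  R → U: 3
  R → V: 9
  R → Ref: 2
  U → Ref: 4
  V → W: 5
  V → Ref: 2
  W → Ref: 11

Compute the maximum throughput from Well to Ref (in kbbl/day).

Augment Well→R→Ref: bottleneck 2, flow now 2.
Augment Well→U→Ref: bottleneck 4, flow now 6.
Augment Well→W→Ref: bottleneck 3, flow now 9.
Augment Well→R→V→Ref: bottleneck 2, flow now 11.
Augment Well→R→V→W→Ref: bottleneck 4, flow now 15.
No augmenting path remains; maximum flow = 15.
In the residual graph, reachable from Well: {Well, U}.
Min-cut edges: Well→R (8), Well→W (3), U→Ref (4); capacity 8 + 3 + 4 = 15.
This cut is saturated, so no flow can exceed 15.

15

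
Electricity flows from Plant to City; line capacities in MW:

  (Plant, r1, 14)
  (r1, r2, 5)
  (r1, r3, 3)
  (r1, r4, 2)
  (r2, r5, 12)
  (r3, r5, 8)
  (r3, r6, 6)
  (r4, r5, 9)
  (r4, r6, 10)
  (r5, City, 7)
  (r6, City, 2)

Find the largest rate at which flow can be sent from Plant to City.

Augment Plant→r1→r2→r5→City: bottleneck 5, flow now 5.
Augment Plant→r1→r3→r5→City: bottleneck 2, flow now 7.
Augment Plant→r1→r3→r6→City: bottleneck 1, flow now 8.
Augment Plant→r1→r4→r6→City: bottleneck 1, flow now 9.
No augmenting path remains; maximum flow = 9.
In the residual graph, reachable from Plant: {Plant, r1, r2, r3, r4, r5, r6}.
Min-cut edges: r5→City (7), r6→City (2); capacity 7 + 2 = 9.
This cut is saturated, so no flow can exceed 9.

9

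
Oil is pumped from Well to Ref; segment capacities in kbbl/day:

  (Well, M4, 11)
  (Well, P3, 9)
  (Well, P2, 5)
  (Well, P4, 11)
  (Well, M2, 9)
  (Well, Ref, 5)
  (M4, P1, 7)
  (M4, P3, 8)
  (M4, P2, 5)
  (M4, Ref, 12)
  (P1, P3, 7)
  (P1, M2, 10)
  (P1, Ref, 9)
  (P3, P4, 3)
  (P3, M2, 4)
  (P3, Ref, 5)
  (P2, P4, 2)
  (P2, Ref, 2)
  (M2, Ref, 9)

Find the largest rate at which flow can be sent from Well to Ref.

32

Augment Well→Ref: bottleneck 5, flow now 5.
Augment Well→M4→Ref: bottleneck 11, flow now 16.
Augment Well→P3→Ref: bottleneck 5, flow now 21.
Augment Well→P2→Ref: bottleneck 2, flow now 23.
Augment Well→M2→Ref: bottleneck 9, flow now 32.
No augmenting path remains; maximum flow = 32.
In the residual graph, reachable from Well: {Well, P3, P2, P4, M2}.
Min-cut edges: Well→M4 (11), Well→Ref (5), P3→Ref (5), P2→Ref (2), M2→Ref (9); capacity 11 + 5 + 5 + 2 + 9 = 32.
This cut is saturated, so no flow can exceed 32.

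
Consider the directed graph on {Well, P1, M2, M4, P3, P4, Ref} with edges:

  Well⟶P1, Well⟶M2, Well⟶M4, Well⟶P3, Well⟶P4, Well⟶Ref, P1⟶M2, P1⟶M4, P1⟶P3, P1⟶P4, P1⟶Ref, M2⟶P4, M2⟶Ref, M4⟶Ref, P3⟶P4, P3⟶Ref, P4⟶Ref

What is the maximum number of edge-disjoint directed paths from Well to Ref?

Assign every edge capacity 1; by Menger, the answer equals the max flow.
Path Well→Ref (+1); total 1.
Path Well→P1→Ref (+1); total 2.
Path Well→M2→Ref (+1); total 3.
Path Well→M4→Ref (+1); total 4.
Path Well→P3→Ref (+1); total 5.
Path Well→P4→Ref (+1); total 6.
No residual Well→Ref path; max flow = 6.
Certifying cut of size 6: {Well→M2, Well→M4, Well→P1, Well→P3, Well→P4, Well→Ref}.

6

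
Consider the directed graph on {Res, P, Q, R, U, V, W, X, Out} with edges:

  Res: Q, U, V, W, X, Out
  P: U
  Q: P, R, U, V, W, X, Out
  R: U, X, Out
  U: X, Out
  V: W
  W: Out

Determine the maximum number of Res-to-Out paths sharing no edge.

4

Assign every edge capacity 1; by Menger, the answer equals the max flow.
Path Res→Out (+1); total 1.
Path Res→Q→Out (+1); total 2.
Path Res→U→Out (+1); total 3.
Path Res→W→Out (+1); total 4.
No residual Res→Out path; max flow = 4.
Certifying cut of size 4: {Res→Out, Res→Q, Res→U, W→Out}.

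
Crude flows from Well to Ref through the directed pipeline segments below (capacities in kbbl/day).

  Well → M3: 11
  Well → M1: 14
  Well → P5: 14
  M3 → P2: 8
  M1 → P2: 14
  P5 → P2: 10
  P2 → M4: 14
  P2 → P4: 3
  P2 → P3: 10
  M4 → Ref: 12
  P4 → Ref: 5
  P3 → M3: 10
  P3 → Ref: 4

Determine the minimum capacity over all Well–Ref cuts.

19

Augment Well→M3→P2→M4→Ref: bottleneck 8, flow now 8.
Augment Well→M1→P2→M4→Ref: bottleneck 4, flow now 12.
Augment Well→M1→P2→P4→Ref: bottleneck 3, flow now 15.
Augment Well→M1→P2→P3→Ref: bottleneck 4, flow now 19.
No augmenting path remains; maximum flow = 19.
By max-flow min-cut, the minimum cut capacity equals the max flow.
In the residual graph, reachable from Well: {Well, M3, M1, P5, P2, M4, P3}.
Min-cut edges: P2→P4 (3), M4→Ref (12), P3→Ref (4); capacity 3 + 12 + 4 = 19.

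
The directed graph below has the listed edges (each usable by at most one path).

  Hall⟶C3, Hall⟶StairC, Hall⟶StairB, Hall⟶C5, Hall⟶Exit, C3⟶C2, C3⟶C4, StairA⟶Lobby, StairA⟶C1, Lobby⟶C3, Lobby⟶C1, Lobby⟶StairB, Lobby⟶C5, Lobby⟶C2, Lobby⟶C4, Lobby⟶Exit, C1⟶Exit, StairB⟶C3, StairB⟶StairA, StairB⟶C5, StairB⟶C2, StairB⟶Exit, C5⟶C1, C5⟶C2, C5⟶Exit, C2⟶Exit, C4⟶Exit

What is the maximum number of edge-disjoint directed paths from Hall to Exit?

Assign every edge capacity 1; by Menger, the answer equals the max flow.
Path Hall→Exit (+1); total 1.
Path Hall→StairB→Exit (+1); total 2.
Path Hall→C5→Exit (+1); total 3.
Path Hall→C3→C2→Exit (+1); total 4.
No residual Hall→Exit path; max flow = 4.
Certifying cut of size 4: {Hall→C3, Hall→C5, Hall→Exit, Hall→StairB}.

4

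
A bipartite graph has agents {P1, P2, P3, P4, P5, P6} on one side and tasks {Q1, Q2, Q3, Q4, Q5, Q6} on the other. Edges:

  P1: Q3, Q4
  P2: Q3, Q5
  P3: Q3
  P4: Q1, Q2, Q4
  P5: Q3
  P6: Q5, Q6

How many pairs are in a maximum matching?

5

Unit-capacity flow: source→left, listed edges, right→sink; max matching = max flow.
Augmenting path P1→Q3 (+1); matched 1.
Augmenting path P2→Q5 (+1); matched 2.
Augmenting path P4→Q1 (+1); matched 3.
Augmenting path P6→Q6 (+1); matched 4.
Augmenting path P3→Q3→P1→Q4 (+1); matched 5.
No augmenting path remains; maximum matching = 5.
König certificate: {P1, P2, P4, P6, Q3} is a vertex cover of size 5 (every listed pair touches it), so no matching can be larger.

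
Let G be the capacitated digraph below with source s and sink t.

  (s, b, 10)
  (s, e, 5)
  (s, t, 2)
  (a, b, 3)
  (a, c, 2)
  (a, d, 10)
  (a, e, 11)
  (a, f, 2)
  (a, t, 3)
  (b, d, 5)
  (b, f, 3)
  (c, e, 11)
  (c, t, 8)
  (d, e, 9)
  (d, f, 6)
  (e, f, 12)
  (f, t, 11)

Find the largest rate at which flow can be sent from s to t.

13

Augment s→t: bottleneck 2, flow now 2.
Augment s→b→f→t: bottleneck 3, flow now 5.
Augment s→e→f→t: bottleneck 5, flow now 10.
Augment s→b→d→f→t: bottleneck 3, flow now 13.
No augmenting path remains; maximum flow = 13.
In the residual graph, reachable from s: {s, b, d, e, f}.
Min-cut edges: s→t (2), f→t (11); capacity 2 + 11 = 13.
This cut is saturated, so no flow can exceed 13.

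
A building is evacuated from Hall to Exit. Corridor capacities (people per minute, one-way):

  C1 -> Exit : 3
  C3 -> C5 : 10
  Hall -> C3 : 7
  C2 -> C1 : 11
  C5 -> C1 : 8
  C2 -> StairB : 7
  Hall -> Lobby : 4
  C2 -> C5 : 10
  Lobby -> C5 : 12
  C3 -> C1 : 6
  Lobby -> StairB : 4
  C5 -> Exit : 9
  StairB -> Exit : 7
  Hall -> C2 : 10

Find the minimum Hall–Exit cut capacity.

19

Augment Hall→C2→StairB→Exit: bottleneck 7, flow now 7.
Augment Hall→C2→C5→Exit: bottleneck 3, flow now 10.
Augment Hall→Lobby→C5→Exit: bottleneck 4, flow now 14.
Augment Hall→C3→C5→Exit: bottleneck 2, flow now 16.
Augment Hall→C3→C1→Exit: bottleneck 3, flow now 19.
No augmenting path remains; maximum flow = 19.
By max-flow min-cut, the minimum cut capacity equals the max flow.
In the residual graph, reachable from Hall: {Hall, C2, Lobby, C3, StairB, C5, C1}.
Min-cut edges: StairB→Exit (7), C5→Exit (9), C1→Exit (3); capacity 7 + 9 + 3 = 19.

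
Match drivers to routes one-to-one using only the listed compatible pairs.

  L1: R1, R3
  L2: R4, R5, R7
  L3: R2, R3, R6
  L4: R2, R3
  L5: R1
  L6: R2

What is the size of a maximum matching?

Unit-capacity flow: source→left, listed edges, right→sink; max matching = max flow.
Augmenting path L1→R1 (+1); matched 1.
Augmenting path L2→R4 (+1); matched 2.
Augmenting path L3→R2 (+1); matched 3.
Augmenting path L4→R3 (+1); matched 4.
Augmenting path L6→R2→L3→R6 (+1); matched 5.
No augmenting path remains; maximum matching = 5.
König certificate: {L2, L3, R1, R2, R3} is a vertex cover of size 5 (every listed pair touches it), so no matching can be larger.

5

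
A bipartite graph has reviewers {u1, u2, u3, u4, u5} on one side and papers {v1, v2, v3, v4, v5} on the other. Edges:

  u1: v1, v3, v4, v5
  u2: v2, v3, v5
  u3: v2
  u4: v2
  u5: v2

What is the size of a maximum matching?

Unit-capacity flow: source→left, listed edges, right→sink; max matching = max flow.
Augmenting path u1→v1 (+1); matched 1.
Augmenting path u2→v2 (+1); matched 2.
Augmenting path u3→v2→u2→v3 (+1); matched 3.
No augmenting path remains; maximum matching = 3.
König certificate: {u1, u2, v2} is a vertex cover of size 3 (every listed pair touches it), so no matching can be larger.

3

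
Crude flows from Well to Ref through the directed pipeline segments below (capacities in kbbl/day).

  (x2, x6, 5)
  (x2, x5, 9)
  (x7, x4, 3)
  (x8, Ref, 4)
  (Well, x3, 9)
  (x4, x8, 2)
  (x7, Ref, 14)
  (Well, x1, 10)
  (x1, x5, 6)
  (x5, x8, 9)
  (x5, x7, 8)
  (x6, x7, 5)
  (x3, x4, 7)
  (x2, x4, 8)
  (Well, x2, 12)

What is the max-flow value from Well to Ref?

Augment Well→x1→x5→x7→Ref: bottleneck 6, flow now 6.
Augment Well→x2→x4→x8→Ref: bottleneck 2, flow now 8.
Augment Well→x2→x5→x7→Ref: bottleneck 2, flow now 10.
Augment Well→x2→x5→x8→Ref: bottleneck 2, flow now 12.
Augment Well→x2→x6→x7→Ref: bottleneck 5, flow now 17.
No augmenting path remains; maximum flow = 17.
In the residual graph, reachable from Well: {Well, x1, x2, x3, x4, x5, x8}.
Min-cut edges: x2→x6 (5), x5→x7 (8), x8→Ref (4); capacity 5 + 8 + 4 = 17.
This cut is saturated, so no flow can exceed 17.

17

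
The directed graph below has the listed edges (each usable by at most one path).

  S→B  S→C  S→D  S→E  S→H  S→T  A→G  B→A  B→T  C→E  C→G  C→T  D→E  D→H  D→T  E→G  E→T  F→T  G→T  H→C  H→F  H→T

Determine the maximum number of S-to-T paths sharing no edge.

6

Assign every edge capacity 1; by Menger, the answer equals the max flow.
Path S→T (+1); total 1.
Path S→B→T (+1); total 2.
Path S→C→T (+1); total 3.
Path S→D→T (+1); total 4.
Path S→E→T (+1); total 5.
Path S→H→T (+1); total 6.
No residual S→T path; max flow = 6.
Certifying cut of size 6: {S→B, S→C, S→D, S→E, S→H, S→T}.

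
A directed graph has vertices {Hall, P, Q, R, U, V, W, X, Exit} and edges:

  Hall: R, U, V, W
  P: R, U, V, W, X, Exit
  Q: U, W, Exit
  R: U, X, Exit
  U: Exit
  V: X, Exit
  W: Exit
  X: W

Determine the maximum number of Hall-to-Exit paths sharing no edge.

Assign every edge capacity 1; by Menger, the answer equals the max flow.
Path Hall→R→Exit (+1); total 1.
Path Hall→U→Exit (+1); total 2.
Path Hall→V→Exit (+1); total 3.
Path Hall→W→Exit (+1); total 4.
No residual Hall→Exit path; max flow = 4.
Certifying cut of size 4: {Hall→R, Hall→U, Hall→V, Hall→W}.

4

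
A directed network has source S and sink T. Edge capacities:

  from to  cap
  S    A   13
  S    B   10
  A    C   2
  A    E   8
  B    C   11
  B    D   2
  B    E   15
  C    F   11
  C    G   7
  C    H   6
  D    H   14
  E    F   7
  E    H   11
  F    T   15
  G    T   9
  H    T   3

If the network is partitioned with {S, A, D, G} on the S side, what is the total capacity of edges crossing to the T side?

Edges leaving {S, A, D, G}: S→B (10), A→C (2), A→E (8), D→H (14), G→T (9).
Cut capacity = 10 + 2 + 8 + 14 + 9 = 43.

43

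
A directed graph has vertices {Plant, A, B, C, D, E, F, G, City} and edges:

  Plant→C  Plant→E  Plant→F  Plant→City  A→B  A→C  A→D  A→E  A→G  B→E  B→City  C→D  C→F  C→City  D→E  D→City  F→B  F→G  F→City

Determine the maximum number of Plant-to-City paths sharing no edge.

Assign every edge capacity 1; by Menger, the answer equals the max flow.
Path Plant→City (+1); total 1.
Path Plant→C→City (+1); total 2.
Path Plant→F→City (+1); total 3.
No residual Plant→City path; max flow = 3.
Certifying cut of size 3: {Plant→C, Plant→City, Plant→F}.

3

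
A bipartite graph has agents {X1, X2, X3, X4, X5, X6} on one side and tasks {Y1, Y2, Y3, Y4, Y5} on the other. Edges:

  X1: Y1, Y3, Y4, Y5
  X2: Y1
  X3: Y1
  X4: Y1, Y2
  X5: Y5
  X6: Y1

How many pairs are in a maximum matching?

4

Unit-capacity flow: source→left, listed edges, right→sink; max matching = max flow.
Augmenting path X1→Y1 (+1); matched 1.
Augmenting path X4→Y2 (+1); matched 2.
Augmenting path X5→Y5 (+1); matched 3.
Augmenting path X2→Y1→X1→Y3 (+1); matched 4.
No augmenting path remains; maximum matching = 4.
König certificate: {X1, X4, X5, Y1} is a vertex cover of size 4 (every listed pair touches it), so no matching can be larger.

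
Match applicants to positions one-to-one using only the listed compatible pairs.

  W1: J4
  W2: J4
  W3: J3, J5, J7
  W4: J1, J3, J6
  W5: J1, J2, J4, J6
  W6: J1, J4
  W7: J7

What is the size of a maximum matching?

6

Unit-capacity flow: source→left, listed edges, right→sink; max matching = max flow.
Augmenting path W1→J4 (+1); matched 1.
Augmenting path W3→J3 (+1); matched 2.
Augmenting path W4→J1 (+1); matched 3.
Augmenting path W5→J2 (+1); matched 4.
Augmenting path W7→J7 (+1); matched 5.
Augmenting path W6→J1→W4→J6 (+1); matched 6.
No augmenting path remains; maximum matching = 6.
König certificate: {W3, W4, W5, W6, W7, J4} is a vertex cover of size 6 (every listed pair touches it), so no matching can be larger.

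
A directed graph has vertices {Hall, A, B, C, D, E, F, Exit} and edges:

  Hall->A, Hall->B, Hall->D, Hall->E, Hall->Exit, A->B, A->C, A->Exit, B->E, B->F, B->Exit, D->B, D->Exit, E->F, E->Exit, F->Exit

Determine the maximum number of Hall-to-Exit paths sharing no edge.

Assign every edge capacity 1; by Menger, the answer equals the max flow.
Path Hall→Exit (+1); total 1.
Path Hall→A→Exit (+1); total 2.
Path Hall→B→Exit (+1); total 3.
Path Hall→D→Exit (+1); total 4.
Path Hall→E→Exit (+1); total 5.
No residual Hall→Exit path; max flow = 5.
Certifying cut of size 5: {Hall→A, Hall→B, Hall→D, Hall→E, Hall→Exit}.

5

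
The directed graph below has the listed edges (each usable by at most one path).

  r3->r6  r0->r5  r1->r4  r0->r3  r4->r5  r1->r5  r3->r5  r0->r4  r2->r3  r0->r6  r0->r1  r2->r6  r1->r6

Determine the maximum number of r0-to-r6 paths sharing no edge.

Assign every edge capacity 1; by Menger, the answer equals the max flow.
Path r0→r6 (+1); total 1.
Path r0→r1→r6 (+1); total 2.
Path r0→r3→r6 (+1); total 3.
No residual r0→r6 path; max flow = 3.
Certifying cut of size 3: {r0→r1, r0→r3, r0→r6}.

3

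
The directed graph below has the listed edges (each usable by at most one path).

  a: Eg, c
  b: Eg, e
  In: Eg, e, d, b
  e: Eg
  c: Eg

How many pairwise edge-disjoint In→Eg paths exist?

Assign every edge capacity 1; by Menger, the answer equals the max flow.
Path In→Eg (+1); total 1.
Path In→b→Eg (+1); total 2.
Path In→e→Eg (+1); total 3.
No residual In→Eg path; max flow = 3.
Certifying cut of size 3: {In→Eg, In→b, In→e}.

3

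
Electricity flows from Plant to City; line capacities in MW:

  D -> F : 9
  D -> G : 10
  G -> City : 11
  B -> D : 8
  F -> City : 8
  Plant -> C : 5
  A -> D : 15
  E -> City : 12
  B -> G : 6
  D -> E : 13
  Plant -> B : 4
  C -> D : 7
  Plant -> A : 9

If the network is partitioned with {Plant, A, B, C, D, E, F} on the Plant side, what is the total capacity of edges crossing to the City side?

Edges leaving {Plant, A, B, C, D, E, F}: B→G (6), D→G (10), E→City (12), F→City (8).
Cut capacity = 6 + 10 + 12 + 8 = 36.

36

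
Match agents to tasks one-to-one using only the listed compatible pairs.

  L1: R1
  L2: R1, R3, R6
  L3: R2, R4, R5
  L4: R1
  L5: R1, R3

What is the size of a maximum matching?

Unit-capacity flow: source→left, listed edges, right→sink; max matching = max flow.
Augmenting path L1→R1 (+1); matched 1.
Augmenting path L2→R3 (+1); matched 2.
Augmenting path L3→R2 (+1); matched 3.
Augmenting path L5→R3→L2→R6 (+1); matched 4.
No augmenting path remains; maximum matching = 4.
König certificate: {L2, L3, L5, R1} is a vertex cover of size 4 (every listed pair touches it), so no matching can be larger.

4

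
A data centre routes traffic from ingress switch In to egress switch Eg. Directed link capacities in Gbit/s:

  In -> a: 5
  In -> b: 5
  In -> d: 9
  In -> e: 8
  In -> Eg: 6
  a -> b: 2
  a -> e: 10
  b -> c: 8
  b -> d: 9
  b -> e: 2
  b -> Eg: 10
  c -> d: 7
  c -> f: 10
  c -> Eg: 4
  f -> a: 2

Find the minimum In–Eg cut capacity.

Augment In→Eg: bottleneck 6, flow now 6.
Augment In→b→Eg: bottleneck 5, flow now 11.
Augment In→a→b→Eg: bottleneck 2, flow now 13.
No augmenting path remains; maximum flow = 13.
By max-flow min-cut, the minimum cut capacity equals the max flow.
In the residual graph, reachable from In: {In, a, d, e}.
Min-cut edges: In→b (5), In→Eg (6), a→b (2); capacity 5 + 6 + 2 = 13.

13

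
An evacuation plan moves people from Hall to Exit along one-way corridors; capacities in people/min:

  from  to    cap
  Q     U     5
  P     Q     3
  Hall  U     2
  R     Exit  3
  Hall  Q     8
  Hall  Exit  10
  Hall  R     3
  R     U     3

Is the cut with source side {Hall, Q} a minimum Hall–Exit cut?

Given cut capacity: 3 + 2 + 10 + 5 = 20.
Augment Hall→Exit: bottleneck 10, flow now 10.
Augment Hall→R→Exit: bottleneck 3, flow now 13.
No augmenting path remains; maximum flow = 13.
In the residual graph, reachable from Hall: {Hall, Q, U}.
Min-cut edges: Hall→R (3), Hall→Exit (10); capacity 3 + 10 = 13.
Cut capacity 20 exceeds the max flow 13, so it is not minimum.

No — its capacity is 20, but the minimum cut has capacity 13.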